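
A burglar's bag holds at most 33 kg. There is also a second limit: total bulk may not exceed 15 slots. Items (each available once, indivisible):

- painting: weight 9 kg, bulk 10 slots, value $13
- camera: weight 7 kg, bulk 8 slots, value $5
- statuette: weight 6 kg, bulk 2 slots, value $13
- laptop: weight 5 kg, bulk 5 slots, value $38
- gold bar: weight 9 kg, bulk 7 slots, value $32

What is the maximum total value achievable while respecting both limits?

$83

Feasible sets respecting both limits:
- statuette+laptop+gold bar: weight 20, bulk 14, value 83
- laptop+gold bar: weight 14, bulk 12, value 70
- camera+statuette+laptop: weight 18, bulk 15, value 56
Best: $83.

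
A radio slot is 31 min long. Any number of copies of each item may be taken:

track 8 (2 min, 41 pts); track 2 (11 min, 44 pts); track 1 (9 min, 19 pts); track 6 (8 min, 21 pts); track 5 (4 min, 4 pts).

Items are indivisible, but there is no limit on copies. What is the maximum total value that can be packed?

615 pts

Best value-per-unit is track 8 at 41/2, and filling with it alone uses duration 15×2=30. No mix of the others beats 15×41 = 615.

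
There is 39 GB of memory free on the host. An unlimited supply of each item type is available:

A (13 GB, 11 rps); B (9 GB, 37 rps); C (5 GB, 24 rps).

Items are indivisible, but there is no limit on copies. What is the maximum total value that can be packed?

181 rps

Best value-per-unit is C at 24/5; filling with it alone gives 7×24 = 168.
Optimal mix: 1×B + 6×C → memory 39, value 181.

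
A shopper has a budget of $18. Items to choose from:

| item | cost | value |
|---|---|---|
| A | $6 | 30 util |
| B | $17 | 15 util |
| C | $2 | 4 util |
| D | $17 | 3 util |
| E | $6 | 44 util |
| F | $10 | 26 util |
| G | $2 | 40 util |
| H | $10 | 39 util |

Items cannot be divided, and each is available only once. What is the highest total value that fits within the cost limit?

123 util

Check high-value combinations within $18:
- E+G+H: cost 6+2+10=18, value 44+40+39=123
- A+C+E+G: cost 6+2+6+2=16, value 30+4+44+40=118
- A+E+G: cost 6+6+2=14, value 30+44+40=114
- E+F+G: cost 6+10+2=18, value 44+26+40=110
Best: 123 util.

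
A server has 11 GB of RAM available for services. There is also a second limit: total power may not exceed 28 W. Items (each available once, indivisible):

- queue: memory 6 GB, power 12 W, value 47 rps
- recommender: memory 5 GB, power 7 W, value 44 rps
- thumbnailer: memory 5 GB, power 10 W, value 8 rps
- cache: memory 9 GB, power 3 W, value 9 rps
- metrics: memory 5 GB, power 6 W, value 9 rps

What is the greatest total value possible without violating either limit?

91 rps

Feasible sets respecting both limits:
- queue+recommender: memory 11, power 19, value 91
- queue+metrics: memory 11, power 18, value 56
- queue+thumbnailer: memory 11, power 22, value 55
Best: 91 rps.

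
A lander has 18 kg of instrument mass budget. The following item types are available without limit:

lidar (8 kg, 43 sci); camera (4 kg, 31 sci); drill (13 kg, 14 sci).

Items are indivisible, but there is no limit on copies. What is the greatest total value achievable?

Best value-per-unit is camera at 31/4, and filling with it alone uses mass 4×4=16. No mix of the others beats 4×31 = 124.

124 sci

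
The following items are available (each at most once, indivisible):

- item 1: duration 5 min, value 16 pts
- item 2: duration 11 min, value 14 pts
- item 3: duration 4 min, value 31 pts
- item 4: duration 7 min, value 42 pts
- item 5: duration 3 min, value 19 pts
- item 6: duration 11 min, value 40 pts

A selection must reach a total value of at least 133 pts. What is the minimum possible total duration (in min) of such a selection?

Subsets with value ≥ 133, sorted by total duration:
- item 1+item 3+item 4+item 5+item 6: duration 30, value 148
- item 2+item 3+item 4+item 5+item 6: duration 36, value 146
- item 1+item 2+item 3+item 4+item 6: duration 38, value 143
Minimum duration: 30 min.

30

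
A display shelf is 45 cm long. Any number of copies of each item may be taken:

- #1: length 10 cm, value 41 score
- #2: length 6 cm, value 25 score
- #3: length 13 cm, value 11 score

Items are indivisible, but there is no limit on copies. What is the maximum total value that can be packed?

Best value-per-unit is #2 at 25/6; filling with it alone gives 7×25 = 175.
Optimal mix: 2×#1 + 4×#2 → length 44, value 182.

182 score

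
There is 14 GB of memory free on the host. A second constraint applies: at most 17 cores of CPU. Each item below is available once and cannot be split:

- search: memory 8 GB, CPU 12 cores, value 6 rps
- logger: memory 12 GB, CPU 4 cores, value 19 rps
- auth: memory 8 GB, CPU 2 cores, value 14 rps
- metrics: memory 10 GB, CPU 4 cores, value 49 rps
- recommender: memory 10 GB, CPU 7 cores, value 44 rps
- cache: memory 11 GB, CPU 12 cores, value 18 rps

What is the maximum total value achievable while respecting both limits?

Feasible sets respecting both limits:
- metrics: memory 10, CPU 4, value 49
- recommender: memory 10, CPU 7, value 44
- logger: memory 12, CPU 4, value 19
Best: 49 rps.

49 rps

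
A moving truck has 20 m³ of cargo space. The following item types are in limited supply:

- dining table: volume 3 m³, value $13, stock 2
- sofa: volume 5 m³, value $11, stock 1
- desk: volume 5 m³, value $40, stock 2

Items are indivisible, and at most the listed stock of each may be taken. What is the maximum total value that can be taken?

$106

Best selections within volume 20 and stock limits:
- 2×dining table + 2×desk: volume 16, value 106
- 1×dining table + 1×sofa + 2×desk: volume 18, value 104
- 1×dining table + 2×desk: volume 13, value 93
- 1×sofa + 2×desk: volume 15, value 91
Best: $106.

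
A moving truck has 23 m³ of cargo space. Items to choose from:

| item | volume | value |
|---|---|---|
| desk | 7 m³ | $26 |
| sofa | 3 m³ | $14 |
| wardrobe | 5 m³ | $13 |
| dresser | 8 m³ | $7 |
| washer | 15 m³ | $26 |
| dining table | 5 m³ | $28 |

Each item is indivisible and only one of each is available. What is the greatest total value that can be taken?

Check high-value combinations within 23 m³:
- desk+sofa+wardrobe+dining table: volume 7+3+5+5=20, value 26+14+13+28=81
- desk+sofa+dresser+dining table: volume 7+3+8+5=23, value 26+14+7+28=75
- desk+sofa+dining table: volume 7+3+5=15, value 26+14+28=68
Best: $81.

$81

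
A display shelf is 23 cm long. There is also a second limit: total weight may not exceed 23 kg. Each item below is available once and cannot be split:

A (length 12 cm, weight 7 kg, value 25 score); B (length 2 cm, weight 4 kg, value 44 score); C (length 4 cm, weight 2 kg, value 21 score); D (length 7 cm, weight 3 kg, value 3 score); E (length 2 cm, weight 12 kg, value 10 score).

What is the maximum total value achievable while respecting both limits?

Feasible sets respecting both limits:
- A+B+C: length 18, weight 13, value 90
- A+B+E: length 16, weight 23, value 79
- B+C+D+E: length 15, weight 21, value 78
- B+C+E: length 8, weight 18, value 75
Best: 90 score.

90 score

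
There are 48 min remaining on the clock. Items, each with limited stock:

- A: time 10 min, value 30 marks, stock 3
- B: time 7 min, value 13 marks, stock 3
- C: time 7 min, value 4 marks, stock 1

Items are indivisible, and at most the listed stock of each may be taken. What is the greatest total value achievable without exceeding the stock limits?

116 marks

Best selections within time 48 and stock limits:
- 3×A + 2×B: time 44, value 116
- 3×A + 1×B + 1×C: time 44, value 107
Best: 116 marks.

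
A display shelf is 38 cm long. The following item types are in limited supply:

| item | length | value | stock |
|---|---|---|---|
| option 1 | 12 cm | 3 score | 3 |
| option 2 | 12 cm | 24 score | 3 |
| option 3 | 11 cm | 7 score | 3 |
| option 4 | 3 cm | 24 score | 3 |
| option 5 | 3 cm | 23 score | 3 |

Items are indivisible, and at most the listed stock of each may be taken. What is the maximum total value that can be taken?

Best selections within length 38 and stock limits:
- 1×option 2 + 3×option 4 + 3×option 5: length 30, value 165
- 1×option 2 + 1×option 3 + 3×option 4 + 2×option 5: length 38, value 149
- 1×option 3 + 3×option 4 + 3×option 5: length 29, value 148
Best: 165 score.

165 score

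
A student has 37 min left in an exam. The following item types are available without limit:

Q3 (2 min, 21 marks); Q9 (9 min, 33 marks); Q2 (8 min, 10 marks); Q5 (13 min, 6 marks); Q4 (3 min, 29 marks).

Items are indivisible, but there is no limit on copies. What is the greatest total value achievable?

Best value-per-unit is Q3 at 21/2; filling with it alone gives 18×21 = 378.
Optimal mix: 17×Q3 + 1×Q4 → time 37, value 386.

386 marks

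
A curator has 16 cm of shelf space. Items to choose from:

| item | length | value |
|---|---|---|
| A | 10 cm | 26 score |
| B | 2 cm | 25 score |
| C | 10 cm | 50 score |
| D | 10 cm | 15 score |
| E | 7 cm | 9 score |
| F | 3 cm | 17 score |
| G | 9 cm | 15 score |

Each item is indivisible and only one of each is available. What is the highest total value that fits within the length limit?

92 score

This is a 0/1 knapsack; check combinations near the capacity.
- B+C+F: length 2+10+3=15, value 25+50+17=92
- B+C: length 2+10=12, value 25+50=75
- A+B+F: length 10+2+3=15, value 26+25+17=68
- C+F: length 10+3=13, value 50+17=67
Best: 92 score.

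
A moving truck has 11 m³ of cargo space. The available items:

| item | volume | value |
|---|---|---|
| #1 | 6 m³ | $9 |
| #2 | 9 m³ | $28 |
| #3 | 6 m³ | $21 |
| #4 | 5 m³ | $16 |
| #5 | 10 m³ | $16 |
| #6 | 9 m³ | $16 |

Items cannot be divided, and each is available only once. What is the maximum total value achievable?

Check high-value combinations within 11 m³:
- #3+#4: volume 6+5=11, value 21+16=37
- #2: volume 9, value 28
- #1+#4: volume 6+5=11, value 9+16=25
- #3: volume 6, value 21
- #4: volume 5, value 16
Best: $37.

$37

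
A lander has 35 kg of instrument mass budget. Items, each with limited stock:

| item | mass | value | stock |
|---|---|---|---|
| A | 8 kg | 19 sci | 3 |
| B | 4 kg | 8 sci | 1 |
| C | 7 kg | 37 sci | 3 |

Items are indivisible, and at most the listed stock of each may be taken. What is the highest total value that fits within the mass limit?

Top feasible selections:
- 1×A + 1×B + 3×C: mass 33, value 138
- 1×A + 3×C: mass 29, value 130
Best: 138 sci.

138 sci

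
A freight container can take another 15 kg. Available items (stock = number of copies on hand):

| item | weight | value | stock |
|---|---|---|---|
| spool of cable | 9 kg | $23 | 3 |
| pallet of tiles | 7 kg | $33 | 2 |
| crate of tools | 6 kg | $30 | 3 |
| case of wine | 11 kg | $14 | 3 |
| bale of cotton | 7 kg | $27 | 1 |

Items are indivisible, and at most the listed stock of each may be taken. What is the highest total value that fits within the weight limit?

$66

Top feasible selections:
- 2×pallet of tiles: weight 14, value 66
- 1×pallet of tiles + 1×crate of tools: weight 13, value 63
Best: $66.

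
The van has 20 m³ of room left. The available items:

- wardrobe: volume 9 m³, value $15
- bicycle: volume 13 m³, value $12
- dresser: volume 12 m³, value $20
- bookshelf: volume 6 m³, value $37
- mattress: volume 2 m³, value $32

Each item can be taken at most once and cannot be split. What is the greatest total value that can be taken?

$89

Check high-value combinations within 20 m³:
- dresser+bookshelf+mattress: volume 12+6+2=20, value 20+37+32=89
- wardrobe+bookshelf+mattress: volume 9+6+2=17, value 15+37+32=84
- bookshelf+mattress: volume 6+2=8, value 37+32=69
Best: $89.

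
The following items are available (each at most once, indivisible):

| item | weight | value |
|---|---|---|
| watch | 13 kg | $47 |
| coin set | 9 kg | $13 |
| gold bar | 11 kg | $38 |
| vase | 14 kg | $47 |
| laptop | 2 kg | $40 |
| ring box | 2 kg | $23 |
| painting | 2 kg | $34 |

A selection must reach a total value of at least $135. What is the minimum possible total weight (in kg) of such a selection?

Subsets with value ≥ 135, sorted by total weight:
- gold bar+laptop+ring box+painting: weight 17, value 135
- watch+laptop+ring box+painting: weight 19, value 144
- vase+laptop+ring box+painting: weight 20, value 144
Minimum weight: 17 kg.

17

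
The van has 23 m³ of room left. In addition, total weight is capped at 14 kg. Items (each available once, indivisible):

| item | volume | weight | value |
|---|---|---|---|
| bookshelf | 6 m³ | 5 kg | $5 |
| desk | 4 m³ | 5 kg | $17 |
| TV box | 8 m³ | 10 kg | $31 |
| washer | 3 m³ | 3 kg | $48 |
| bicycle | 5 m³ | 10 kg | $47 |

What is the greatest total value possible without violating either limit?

Feasible sets respecting both limits:
- washer+bicycle: volume 8, weight 13, value 95
- TV box+washer: volume 11, weight 13, value 79
- bookshelf+desk+washer: volume 13, weight 13, value 70
- desk+washer: volume 7, weight 8, value 65
Best: $95.

$95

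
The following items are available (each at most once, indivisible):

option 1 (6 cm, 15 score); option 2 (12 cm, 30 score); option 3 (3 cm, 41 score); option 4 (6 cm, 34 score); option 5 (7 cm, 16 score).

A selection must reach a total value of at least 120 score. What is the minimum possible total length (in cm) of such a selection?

27

Subsets with value ≥ 120, sorted by total length:
- option 1+option 2+option 3+option 4: length 27, value 120
- option 2+option 3+option 4+option 5: length 28, value 121
Minimum length: 27 cm.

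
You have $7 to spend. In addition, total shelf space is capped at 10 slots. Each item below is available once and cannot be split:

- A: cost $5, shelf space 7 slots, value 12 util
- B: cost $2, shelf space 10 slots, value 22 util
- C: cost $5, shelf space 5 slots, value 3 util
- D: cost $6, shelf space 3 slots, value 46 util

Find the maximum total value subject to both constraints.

46 util

Feasible sets respecting both limits:
- D: cost 6, shelf space 3, value 46
- B: cost 2, shelf space 10, value 22
- A: cost 5, shelf space 7, value 12
- C: cost 5, shelf space 5, value 3
Best: 46 util.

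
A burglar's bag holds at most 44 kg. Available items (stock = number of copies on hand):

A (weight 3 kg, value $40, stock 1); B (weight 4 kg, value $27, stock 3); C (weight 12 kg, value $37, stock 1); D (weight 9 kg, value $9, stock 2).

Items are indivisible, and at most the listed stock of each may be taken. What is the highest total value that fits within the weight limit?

Top feasible selections:
- 1×A + 3×B + 1×C + 1×D: weight 36, value 167
- 1×A + 3×B + 1×C: weight 27, value 158
Best: $167.

$167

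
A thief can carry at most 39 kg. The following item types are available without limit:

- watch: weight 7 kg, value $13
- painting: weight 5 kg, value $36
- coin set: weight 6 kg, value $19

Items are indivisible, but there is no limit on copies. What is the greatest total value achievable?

Best value-per-unit is painting at 36/5, and filling with it alone uses weight 7×5=35. No mix of the others beats 7×36 = 252.

$252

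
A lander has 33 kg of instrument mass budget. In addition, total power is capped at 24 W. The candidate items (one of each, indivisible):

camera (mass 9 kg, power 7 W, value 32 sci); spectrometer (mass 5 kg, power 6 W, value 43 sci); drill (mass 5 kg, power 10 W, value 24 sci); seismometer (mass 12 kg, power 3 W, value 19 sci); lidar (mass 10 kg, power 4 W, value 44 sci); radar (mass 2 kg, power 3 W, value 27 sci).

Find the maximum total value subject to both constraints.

Feasible sets respecting both limits:
- camera+spectrometer+lidar+radar: mass 26, power 20, value 146
- spectrometer+drill+lidar+radar: mass 22, power 23, value 138
- spectrometer+seismometer+lidar+radar: mass 29, power 16, value 133
- spectrometer+drill+seismometer+lidar: mass 32, power 23, value 130
Best: 146 sci.

146 sci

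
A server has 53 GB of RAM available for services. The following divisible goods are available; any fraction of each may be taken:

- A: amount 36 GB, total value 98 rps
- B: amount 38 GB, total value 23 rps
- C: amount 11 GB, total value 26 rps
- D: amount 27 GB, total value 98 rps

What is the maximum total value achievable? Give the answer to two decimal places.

168.78

Take in order of value per unit:
- D (98/27 per unit): all 27 → value 98, running total 98.00
- A (98/36 per unit): 26 of 36 → value 26×98/36 = 70.7778, running total 168.78
Total 168.78.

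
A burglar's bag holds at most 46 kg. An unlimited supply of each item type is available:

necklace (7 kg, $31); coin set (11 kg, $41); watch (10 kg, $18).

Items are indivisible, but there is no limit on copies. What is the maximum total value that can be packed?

$196

Best value-per-unit is necklace at 31/7; filling with it alone gives 6×31 = 186.
Optimal mix: 5×necklace + 1×coin set → weight 46, value 196.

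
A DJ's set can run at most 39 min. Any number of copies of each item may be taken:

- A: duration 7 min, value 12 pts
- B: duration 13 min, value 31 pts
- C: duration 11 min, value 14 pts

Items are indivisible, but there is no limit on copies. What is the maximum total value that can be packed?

Best value-per-unit is B at 31/13, and filling with it alone uses duration 3×13=39. No mix of the others beats 3×31 = 93.

93 pts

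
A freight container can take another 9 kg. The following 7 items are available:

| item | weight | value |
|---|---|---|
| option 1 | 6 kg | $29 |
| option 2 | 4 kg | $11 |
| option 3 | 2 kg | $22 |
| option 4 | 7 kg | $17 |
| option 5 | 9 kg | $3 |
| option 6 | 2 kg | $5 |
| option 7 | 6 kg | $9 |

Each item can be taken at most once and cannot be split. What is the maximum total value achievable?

Check high-value combinations within 9 kg:
- option 1+option 3: weight 6+2=8, value 29+22=51
- option 3+option 4: weight 2+7=9, value 22+17=39
- option 2+option 3+option 6: weight 4+2+2=8, value 11+22+5=38
- option 1+option 6: weight 6+2=8, value 29+5=34
Best: $51.

$51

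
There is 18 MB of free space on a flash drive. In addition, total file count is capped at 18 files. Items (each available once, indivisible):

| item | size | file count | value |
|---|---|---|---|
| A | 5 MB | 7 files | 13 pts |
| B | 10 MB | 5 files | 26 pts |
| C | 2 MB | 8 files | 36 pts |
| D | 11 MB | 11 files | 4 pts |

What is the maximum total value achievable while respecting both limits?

Feasible sets respecting both limits:
- B+C: size 12, file count 13, value 62
- A+C: size 7, file count 15, value 49
- A+B: size 15, file count 12, value 39
- C: size 2, file count 8, value 36
Best: 62 pts.

62 pts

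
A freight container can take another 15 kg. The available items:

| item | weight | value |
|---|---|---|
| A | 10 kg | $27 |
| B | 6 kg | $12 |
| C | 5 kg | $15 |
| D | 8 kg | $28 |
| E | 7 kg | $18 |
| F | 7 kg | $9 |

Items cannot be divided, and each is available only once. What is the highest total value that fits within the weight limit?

$46

Check high-value combinations within 15 kg:
- D+E: weight 8+7=15, value 28+18=46
- C+D: weight 5+8=13, value 15+28=43
- A+C: weight 10+5=15, value 27+15=42
- B+D: weight 6+8=14, value 12+28=40
- D+F: weight 8+7=15, value 28+9=37
Best: $46.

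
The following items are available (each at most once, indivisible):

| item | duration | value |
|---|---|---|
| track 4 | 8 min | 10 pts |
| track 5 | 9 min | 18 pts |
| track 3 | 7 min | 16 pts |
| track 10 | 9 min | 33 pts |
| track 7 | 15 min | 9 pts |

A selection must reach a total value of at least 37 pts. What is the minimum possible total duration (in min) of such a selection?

16

Subsets with value ≥ 37, sorted by total duration:
- track 3+track 10: duration 16, value 49
- track 4+track 10: duration 17, value 43
- track 5+track 10: duration 18, value 51
- track 4+track 3+track 10: duration 24, value 59
Minimum duration: 16 min.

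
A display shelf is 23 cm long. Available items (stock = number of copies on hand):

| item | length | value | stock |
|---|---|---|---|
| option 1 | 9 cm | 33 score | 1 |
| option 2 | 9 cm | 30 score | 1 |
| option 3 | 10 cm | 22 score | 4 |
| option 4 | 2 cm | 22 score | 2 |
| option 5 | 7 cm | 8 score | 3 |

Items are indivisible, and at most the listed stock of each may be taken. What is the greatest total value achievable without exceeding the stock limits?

107 score

Best selections within length 23 and stock limits:
- 1×option 1 + 1×option 2 + 2×option 4: length 22, value 107
- 1×option 1 + 1×option 3 + 2×option 4: length 23, value 99
- 1×option 2 + 1×option 3 + 2×option 4: length 23, value 96
- 1×option 1 + 2×option 4 + 1×option 5: length 20, value 85
Best: 107 score.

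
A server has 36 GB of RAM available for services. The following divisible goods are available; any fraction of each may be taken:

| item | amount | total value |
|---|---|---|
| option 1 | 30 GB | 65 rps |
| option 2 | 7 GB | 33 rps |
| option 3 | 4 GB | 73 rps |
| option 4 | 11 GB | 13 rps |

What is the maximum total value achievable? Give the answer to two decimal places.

160.17

Take in order of value per unit:
- option 3 (73/4 per unit): all 4 → value 73, running total 73.00
- option 2 (33/7 per unit): all 7 → value 33, running total 106.00
- option 1 (65/30 per unit): 25 of 30 → value 25×65/30 = 54.1667, running total 160.17
Total 160.17.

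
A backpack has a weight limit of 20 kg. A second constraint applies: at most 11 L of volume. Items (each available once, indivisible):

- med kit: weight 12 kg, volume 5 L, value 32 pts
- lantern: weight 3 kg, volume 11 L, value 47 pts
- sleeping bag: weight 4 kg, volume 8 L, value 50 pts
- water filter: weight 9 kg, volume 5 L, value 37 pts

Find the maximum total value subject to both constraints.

50 pts

Feasible sets respecting both limits:
- sleeping bag: weight 4, volume 8, value 50
- lantern: weight 3, volume 11, value 47
- water filter: weight 9, volume 5, value 37
Best: 50 pts.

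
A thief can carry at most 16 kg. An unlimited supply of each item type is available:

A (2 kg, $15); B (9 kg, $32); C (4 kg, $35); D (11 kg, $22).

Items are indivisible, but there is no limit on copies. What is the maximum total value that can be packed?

Best value-per-unit is C at 35/4, and filling with it alone uses weight 4×4=16. No mix of the others beats 4×35 = 140.

$140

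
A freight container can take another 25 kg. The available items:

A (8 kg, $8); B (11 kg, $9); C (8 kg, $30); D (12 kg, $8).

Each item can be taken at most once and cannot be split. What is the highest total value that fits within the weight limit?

This is a 0/1 knapsack; check combinations near the capacity.
- B+C: weight 11+8=19, value 9+30=39
- A+C: weight 8+8=16, value 8+30=38
- C+D: weight 8+12=20, value 30+8=38
- C: weight 8, value 30
Best: $39.

$39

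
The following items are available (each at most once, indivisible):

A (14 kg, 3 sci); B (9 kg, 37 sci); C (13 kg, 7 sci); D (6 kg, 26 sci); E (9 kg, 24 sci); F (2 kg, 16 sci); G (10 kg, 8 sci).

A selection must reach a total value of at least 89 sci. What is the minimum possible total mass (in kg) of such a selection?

Subsets with value ≥ 89, sorted by total mass:
- B+D+E+F: mass 26, value 103
- B+D+E+G: mass 34, value 95
- B+D+E+F+G: mass 36, value 111
Minimum mass: 26 kg.

26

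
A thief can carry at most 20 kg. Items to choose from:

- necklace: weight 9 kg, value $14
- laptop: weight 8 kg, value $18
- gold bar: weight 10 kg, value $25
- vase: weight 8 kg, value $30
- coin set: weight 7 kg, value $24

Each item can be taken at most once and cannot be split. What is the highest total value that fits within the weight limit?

Check high-value combinations within 20 kg:
- gold bar+vase: weight 10+8=18, value 25+30=55
- vase+coin set: weight 8+7=15, value 30+24=54
- gold bar+coin set: weight 10+7=17, value 25+24=49
- laptop+vase: weight 8+8=16, value 18+30=48
- necklace+vase: weight 9+8=17, value 14+30=44
Best: $55.

$55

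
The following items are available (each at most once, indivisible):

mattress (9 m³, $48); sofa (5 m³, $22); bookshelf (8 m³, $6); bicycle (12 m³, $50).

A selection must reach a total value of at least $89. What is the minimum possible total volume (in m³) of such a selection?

21

Subsets with value ≥ 89, sorted by total volume:
- mattress+bicycle: volume 21, value 98
- mattress+sofa+bicycle: volume 26, value 120
- mattress+bookshelf+bicycle: volume 29, value 104
Minimum volume: 21 m³.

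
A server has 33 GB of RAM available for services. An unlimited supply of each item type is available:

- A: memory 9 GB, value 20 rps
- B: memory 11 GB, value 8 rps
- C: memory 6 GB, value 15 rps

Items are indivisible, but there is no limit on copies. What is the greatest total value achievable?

Best value-per-unit is C at 15/6; filling with it alone gives 5×15 = 75.
Optimal mix: 1×A + 4×C → memory 33, value 80.

80 rps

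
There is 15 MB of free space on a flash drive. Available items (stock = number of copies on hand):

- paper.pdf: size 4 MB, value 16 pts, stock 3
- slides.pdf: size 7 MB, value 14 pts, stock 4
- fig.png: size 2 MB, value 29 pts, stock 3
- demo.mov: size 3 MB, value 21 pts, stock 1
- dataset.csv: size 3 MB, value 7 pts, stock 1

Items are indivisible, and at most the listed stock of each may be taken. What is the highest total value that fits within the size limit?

124 pts

Top feasible selections:
- 1×paper.pdf + 3×fig.png + 1×demo.mov: size 13, value 124
- 2×paper.pdf + 3×fig.png: size 14, value 119
- 3×fig.png + 1×demo.mov + 1×dataset.csv: size 12, value 115
Best: 124 pts.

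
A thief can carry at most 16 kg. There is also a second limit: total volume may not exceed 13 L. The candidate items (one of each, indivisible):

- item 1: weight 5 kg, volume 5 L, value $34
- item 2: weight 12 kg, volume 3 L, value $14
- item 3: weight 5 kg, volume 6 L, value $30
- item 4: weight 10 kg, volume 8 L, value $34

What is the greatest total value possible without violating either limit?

$68

Feasible sets respecting both limits:
- item 1+item 4: weight 15, volume 13, value 68
- item 1+item 3: weight 10, volume 11, value 64
- item 1: weight 5, volume 5, value 34
- item 4: weight 10, volume 8, value 34
Best: $68.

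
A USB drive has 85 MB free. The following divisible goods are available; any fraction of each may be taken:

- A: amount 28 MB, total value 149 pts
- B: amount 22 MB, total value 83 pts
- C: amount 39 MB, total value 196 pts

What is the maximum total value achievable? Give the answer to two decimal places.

412.91

Take in order of value per unit:
- A (149/28 per unit): all 28 → value 149, running total 149.00
- C (196/39 per unit): all 39 → value 196, running total 345.00
- B (83/22 per unit): 18 of 22 → value 18×83/22 = 67.9091, running total 412.91
Total 412.91.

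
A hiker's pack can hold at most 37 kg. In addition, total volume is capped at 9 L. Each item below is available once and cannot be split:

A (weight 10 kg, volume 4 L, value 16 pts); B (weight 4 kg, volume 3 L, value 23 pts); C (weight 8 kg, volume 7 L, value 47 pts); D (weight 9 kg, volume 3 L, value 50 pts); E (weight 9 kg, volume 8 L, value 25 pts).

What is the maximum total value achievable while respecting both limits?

73 pts

Feasible sets respecting both limits:
- B+D: weight 13, volume 6, value 73
- A+D: weight 19, volume 7, value 66
- D: weight 9, volume 3, value 50
- C: weight 8, volume 7, value 47
Best: 73 pts.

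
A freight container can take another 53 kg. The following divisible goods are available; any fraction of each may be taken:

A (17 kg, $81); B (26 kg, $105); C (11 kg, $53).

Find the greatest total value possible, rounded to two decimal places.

Take in order of value per unit:
- C (53/11 per unit): all 11 → value 53, running total 53.00
- A (81/17 per unit): all 17 → value 81, running total 134.00
- B (105/26 per unit): 25 of 26 → value 25×105/26 = 100.9615, running total 234.96
Total 234.96.

234.96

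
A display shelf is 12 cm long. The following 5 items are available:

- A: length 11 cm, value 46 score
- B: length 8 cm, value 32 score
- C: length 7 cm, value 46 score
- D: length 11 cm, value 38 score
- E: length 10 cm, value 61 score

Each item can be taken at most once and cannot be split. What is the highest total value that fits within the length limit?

Check high-value combinations within 12 cm:
- E: length 10, value 61
- C: length 7, value 46
- A: length 11, value 46
Best: 61 score.

61 score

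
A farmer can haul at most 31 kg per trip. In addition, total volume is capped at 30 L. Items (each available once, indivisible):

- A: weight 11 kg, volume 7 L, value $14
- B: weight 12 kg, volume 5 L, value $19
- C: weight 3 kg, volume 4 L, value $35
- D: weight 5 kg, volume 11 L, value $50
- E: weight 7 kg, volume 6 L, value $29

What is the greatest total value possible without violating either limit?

Feasible sets respecting both limits:
- B+C+D+E: weight 27, volume 26, value 133
- A+C+D+E: weight 26, volume 28, value 128
- A+B+C+D: weight 31, volume 27, value 118
Best: $133.

$133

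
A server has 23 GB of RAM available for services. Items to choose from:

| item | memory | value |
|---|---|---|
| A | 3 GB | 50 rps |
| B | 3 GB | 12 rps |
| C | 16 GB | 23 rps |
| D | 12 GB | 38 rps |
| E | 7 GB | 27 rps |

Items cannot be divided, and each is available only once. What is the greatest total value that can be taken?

115 rps

Check high-value combinations within 23 GB:
- A+D+E: memory 3+12+7=22, value 50+38+27=115
- A+B+D: memory 3+3+12=18, value 50+12+38=100
- A+B+E: memory 3+3+7=13, value 50+12+27=89
Best: 115 rps.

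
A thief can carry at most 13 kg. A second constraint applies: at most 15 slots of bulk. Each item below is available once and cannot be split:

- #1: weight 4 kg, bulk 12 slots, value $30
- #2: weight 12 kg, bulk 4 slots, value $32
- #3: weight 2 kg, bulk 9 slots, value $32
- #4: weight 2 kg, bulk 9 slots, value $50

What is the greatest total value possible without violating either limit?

Feasible sets respecting both limits:
- #4: weight 2, bulk 9, value 50
- #2: weight 12, bulk 4, value 32
- #3: weight 2, bulk 9, value 32
- #1: weight 4, bulk 12, value 30
Best: $50.

$50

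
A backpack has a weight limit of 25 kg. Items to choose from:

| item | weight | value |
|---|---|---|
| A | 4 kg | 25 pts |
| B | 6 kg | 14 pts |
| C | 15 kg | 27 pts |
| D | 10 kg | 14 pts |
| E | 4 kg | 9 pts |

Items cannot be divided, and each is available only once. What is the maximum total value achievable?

66 pts

Check high-value combinations within 25 kg:
- A+B+C: weight 4+6+15=25, value 25+14+27=66
- A+B+D+E: weight 4+6+10+4=24, value 25+14+14+9=62
- A+C+E: weight 4+15+4=23, value 25+27+9=61
Best: 66 pts.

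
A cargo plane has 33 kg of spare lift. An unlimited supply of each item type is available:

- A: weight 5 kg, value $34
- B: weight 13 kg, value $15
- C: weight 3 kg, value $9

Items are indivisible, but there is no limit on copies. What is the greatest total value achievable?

Best value-per-unit is A at 34/5; filling with it alone gives 6×34 = 204.
Optimal mix: 6×A + 1×C → weight 33, value 213.

$213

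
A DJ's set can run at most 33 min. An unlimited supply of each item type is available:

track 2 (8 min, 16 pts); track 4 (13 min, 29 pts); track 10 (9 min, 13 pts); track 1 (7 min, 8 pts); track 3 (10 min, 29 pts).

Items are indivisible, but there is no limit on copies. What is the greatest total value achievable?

Best value-per-unit is track 3 at 29/10; filling with it alone gives 3×29 = 87.
Optimal mix: 1×track 4 + 2×track 3 → duration 33, value 87.

87 pts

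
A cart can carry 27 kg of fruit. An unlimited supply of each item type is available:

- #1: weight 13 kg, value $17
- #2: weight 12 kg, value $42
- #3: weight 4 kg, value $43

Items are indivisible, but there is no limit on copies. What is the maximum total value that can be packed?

Best value-per-unit is #3 at 43/4, and filling with it alone uses weight 6×4=24. No mix of the others beats 6×43 = 258.

$258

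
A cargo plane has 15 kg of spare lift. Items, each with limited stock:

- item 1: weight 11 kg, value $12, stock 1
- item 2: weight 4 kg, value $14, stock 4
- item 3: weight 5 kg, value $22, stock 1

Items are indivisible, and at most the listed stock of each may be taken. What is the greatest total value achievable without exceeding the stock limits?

$50

Top feasible selections:
- 2×item 2 + 1×item 3: weight 13, value 50
- 3×item 2: weight 12, value 42
Best: $50.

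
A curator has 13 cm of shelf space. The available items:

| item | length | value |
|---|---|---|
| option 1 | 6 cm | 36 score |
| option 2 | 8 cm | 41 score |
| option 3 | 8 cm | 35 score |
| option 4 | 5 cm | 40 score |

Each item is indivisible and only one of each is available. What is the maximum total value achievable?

Check high-value combinations within 13 cm:
- option 2+option 4: length 8+5=13, value 41+40=81
- option 1+option 4: length 6+5=11, value 36+40=76
- option 3+option 4: length 8+5=13, value 35+40=75
- option 2: length 8, value 41
- option 4: length 5, value 40
Best: 81 score.

81 score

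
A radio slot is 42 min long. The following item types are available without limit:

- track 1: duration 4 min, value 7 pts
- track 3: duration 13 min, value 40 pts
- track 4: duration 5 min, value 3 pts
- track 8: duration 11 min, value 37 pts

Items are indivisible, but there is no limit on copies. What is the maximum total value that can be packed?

125 pts

Best value-per-unit is track 8 at 37/11; filling with it alone gives 3×37 = 111.
Optimal mix: 2×track 1 + 3×track 8 → duration 41, value 125.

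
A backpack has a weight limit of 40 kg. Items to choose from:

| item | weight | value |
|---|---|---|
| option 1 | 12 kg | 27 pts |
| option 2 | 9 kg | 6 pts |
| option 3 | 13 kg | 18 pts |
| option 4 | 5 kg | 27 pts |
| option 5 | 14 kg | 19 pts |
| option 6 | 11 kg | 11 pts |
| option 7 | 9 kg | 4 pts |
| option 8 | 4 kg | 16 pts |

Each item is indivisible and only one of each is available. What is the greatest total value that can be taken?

89 pts

Check high-value combinations within 40 kg:
- option 1+option 4+option 5+option 8: weight 12+5+14+4=35, value 27+27+19+16=89
- option 1+option 3+option 4+option 8: weight 12+13+5+4=34, value 27+18+27+16=88
- option 1+option 4+option 6+option 8: weight 12+5+11+4=32, value 27+27+11+16=81
- option 3+option 4+option 5+option 8: weight 13+5+14+4=36, value 18+27+19+16=80
Best: 89 pts.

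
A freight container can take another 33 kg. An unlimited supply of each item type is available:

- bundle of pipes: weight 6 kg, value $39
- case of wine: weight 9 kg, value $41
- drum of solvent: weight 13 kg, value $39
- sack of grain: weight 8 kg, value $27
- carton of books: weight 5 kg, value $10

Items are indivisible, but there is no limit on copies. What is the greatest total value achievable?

Best value-per-unit is bundle of pipes at 39/6; filling with it alone gives 5×39 = 195.
Optimal mix: 4×bundle of pipes + 1×case of wine → weight 33, value 197.

$197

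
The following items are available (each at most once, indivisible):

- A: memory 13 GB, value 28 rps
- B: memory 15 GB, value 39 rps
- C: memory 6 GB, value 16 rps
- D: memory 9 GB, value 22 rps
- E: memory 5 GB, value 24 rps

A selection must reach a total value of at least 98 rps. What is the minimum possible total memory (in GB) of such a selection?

Subsets with value ≥ 98, sorted by total memory:
- B+C+D+E: memory 35, value 101
- A+B+C+E: memory 39, value 107
Minimum memory: 35 GB.

35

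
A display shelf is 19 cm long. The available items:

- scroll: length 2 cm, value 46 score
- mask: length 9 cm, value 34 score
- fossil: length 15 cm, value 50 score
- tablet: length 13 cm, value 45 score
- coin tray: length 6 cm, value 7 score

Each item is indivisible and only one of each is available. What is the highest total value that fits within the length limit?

Check high-value combinations within 19 cm:
- scroll+fossil: length 2+15=17, value 46+50=96
- scroll+tablet: length 2+13=15, value 46+45=91
- scroll+mask+coin tray: length 2+9+6=17, value 46+34+7=87
Best: 96 score.

96 score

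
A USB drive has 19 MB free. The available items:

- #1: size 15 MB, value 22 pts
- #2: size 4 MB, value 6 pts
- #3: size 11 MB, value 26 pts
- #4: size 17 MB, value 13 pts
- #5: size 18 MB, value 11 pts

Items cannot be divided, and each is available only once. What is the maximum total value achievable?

32 pts

Check high-value combinations within 19 MB:
- #2+#3: size 4+11=15, value 6+26=32
- #1+#2: size 15+4=19, value 22+6=28
- #3: size 11, value 26
- #1: size 15, value 22
Best: 32 pts.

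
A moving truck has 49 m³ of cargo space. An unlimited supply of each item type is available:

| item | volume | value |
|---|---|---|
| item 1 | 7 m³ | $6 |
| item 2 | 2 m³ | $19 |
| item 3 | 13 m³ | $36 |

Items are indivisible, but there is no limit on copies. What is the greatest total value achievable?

$456

Best value-per-unit is item 2 at 19/2, and filling with it alone uses volume 24×2=48. No mix of the others beats 24×19 = 456.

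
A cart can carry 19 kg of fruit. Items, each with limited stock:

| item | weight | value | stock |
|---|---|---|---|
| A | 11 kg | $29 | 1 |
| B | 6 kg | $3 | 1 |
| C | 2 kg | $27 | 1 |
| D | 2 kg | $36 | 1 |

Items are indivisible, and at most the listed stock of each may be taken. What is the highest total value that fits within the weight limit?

Top feasible selections:
- 1×A + 1×C + 1×D: weight 15, value 92
- 1×A + 1×B + 1×D: weight 19, value 68
Best: $92.

$92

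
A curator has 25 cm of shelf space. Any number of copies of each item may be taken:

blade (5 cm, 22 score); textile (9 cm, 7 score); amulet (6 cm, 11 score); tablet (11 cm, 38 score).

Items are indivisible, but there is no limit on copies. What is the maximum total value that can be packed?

Best value-per-unit is blade at 22/5, and filling with it alone uses length 5×5=25. No mix of the others beats 5×22 = 110.

110 score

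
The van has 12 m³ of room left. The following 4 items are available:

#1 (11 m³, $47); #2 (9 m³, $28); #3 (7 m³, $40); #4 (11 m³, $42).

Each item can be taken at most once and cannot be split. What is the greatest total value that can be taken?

Check high-value combinations within 12 m³:
- #1: volume 11, value 47
- #4: volume 11, value 42
- #3: volume 7, value 40
- #2: volume 9, value 28
Best: $47.

$47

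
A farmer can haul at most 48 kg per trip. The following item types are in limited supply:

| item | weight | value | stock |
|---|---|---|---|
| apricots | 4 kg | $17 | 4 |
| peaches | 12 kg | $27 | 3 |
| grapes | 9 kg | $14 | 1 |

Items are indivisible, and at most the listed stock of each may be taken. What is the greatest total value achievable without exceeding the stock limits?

$132

Top feasible selections:
- 3×apricots + 3×peaches: weight 48, value 132
- 4×apricots + 2×peaches: weight 40, value 122
- 3×apricots + 2×peaches + 1×grapes: weight 45, value 119
- 2×apricots + 3×peaches: weight 44, value 115
Best: $132.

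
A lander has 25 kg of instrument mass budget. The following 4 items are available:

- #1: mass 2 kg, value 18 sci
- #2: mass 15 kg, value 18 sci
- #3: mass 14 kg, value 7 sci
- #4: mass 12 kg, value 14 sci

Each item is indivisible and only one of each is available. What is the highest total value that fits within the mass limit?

36 sci

Check high-value combinations within 25 kg:
- #1+#2: mass 2+15=17, value 18+18=36
- #1+#4: mass 2+12=14, value 18+14=32
- #1+#3: mass 2+14=16, value 18+7=25
Best: 36 sci.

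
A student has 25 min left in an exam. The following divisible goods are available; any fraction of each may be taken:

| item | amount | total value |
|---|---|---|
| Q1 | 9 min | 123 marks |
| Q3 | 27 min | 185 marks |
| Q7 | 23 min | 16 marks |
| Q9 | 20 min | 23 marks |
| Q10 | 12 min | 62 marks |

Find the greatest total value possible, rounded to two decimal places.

232.63

Take in order of value per unit:
- Q1 (123/9 per unit): all 9 → value 123, running total 123.00
- Q3 (185/27 per unit): 16 of 27 → value 16×185/27 = 109.6296, running total 232.63
Total 232.63.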